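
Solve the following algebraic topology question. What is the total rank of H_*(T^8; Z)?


b_k(T^8) = C(8,k), so the sum over k is sum_k C(8,k) = 2^8.
Total = 2^8 = 256

256


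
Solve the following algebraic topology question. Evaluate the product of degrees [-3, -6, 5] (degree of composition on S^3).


Degree is multiplicative: deg(composition) = product of degrees.
= (-3) * (-6) * (5) = 90

90


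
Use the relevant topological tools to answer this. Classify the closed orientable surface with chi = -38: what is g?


chi = 2 - 2g for closed orientable surfaces.
-38 = 2 - 2g
2g = 2 - (-38) = 40
g = 20

20


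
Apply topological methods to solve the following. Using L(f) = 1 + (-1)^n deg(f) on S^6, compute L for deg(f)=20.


On S^6: L(f) = tr(f_0*) + (-1)^6 tr(f_6*) = 1 + (-1)^6 * deg(f).
L(f) = 1 + (-1)^6 * 20 = 1 + 20 = 21

21


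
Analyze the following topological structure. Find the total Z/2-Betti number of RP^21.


H^k(RP^21; Z/2) = Z/2 for each 0 <= k <= 21.
Total dimension = 21 + 1 = 22

22


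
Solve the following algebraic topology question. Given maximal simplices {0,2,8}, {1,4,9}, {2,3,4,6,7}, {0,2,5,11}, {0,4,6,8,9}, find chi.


Enumerate all faces; f-vector: f_0=11, f_1=28, f_2=26, f_3=11, f_4=2.
chi = sum (-1)^k f_k = 0

0


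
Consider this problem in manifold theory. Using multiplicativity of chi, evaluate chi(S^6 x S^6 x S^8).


chi is multiplicative: chi(X x Y) = chi(X) chi(Y).
Each even-dim sphere has chi = 2. There are 3 factors.
chi = 2^3 = 8

8


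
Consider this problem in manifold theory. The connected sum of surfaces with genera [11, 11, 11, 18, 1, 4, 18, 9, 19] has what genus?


Genus is additive under connected sum of orientable surfaces.
g = 11 + 11 + 11 + 18 + 1 + 4 + 18 + 9 + 19 = 102

102


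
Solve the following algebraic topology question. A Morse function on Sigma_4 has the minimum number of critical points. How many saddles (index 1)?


A perfect Morse function has m_k = b_k.
For Sigma_4: b_0=1, b_1=2g=8, b_2=1.
Saddles m_1 = 2g = 8

8


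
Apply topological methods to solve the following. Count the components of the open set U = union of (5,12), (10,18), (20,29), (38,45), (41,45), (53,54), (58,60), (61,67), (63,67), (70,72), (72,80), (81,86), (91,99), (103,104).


Sort and merge overlapping open intervals.
Merged: (5,18), (20,29), (38,45), (53,54), (58,60), (61,67), (70,72), (72,80), (81,86), (91,99), (103,104).
Number of components = 11

11


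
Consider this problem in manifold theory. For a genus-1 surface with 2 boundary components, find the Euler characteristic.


For a compact orientable surface with genus g and b boundary components: chi = 2 - 2g - b.
chi = 2 - 2*1 - 2 = 2 - 2 - 2 = -2

-2


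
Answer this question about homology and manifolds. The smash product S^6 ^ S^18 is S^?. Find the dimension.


S^m ^ S^n = S^{m+n}.
k = 6 + 18 = 24

24


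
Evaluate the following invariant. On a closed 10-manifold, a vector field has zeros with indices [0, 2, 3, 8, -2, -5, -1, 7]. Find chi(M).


Poincare-Hopf: chi(M) = sum of indices of zeros.
chi = (0) + (2) + (3) + (8) + (-2) + (-5) + (-1) + (7) = 12

12


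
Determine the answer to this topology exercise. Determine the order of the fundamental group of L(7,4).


pi_1(L(p,q)) = Z/pZ for any q coprime to p.
|pi_1(L(7,4))| = 7

7


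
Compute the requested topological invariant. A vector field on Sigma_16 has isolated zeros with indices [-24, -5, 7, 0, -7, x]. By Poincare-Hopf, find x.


Poincare-Hopf: sum of indices = chi(M).
chi(Sigma_16) = 2 - 2*16 = -30.
Sum of known indices = -29.
x = chi - (sum known) = -30 - (-29) = -1

-1


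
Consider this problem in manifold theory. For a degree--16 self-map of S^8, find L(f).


On S^8: L(f) = tr(f_0*) + (-1)^8 tr(f_8*) = 1 + (-1)^8 * deg(f).
L(f) = 1 + (-1)^8 * -16 = 1 + -16 = -15

-15


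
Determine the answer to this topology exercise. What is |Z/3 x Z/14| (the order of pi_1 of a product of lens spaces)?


pi_1(X x Y) = pi_1(X) x pi_1(Y).
pi_1(L(3,1)) = Z/3, pi_1(L(14,1)) = Z/14.
|Z/3 x Z/14| = 3 * 14 = 42

42


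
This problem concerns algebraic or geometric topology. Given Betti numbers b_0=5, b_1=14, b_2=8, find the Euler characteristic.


chi = sum_k (-1)^k b_k.
= (5) + (-14) + (8)
= -1

-1


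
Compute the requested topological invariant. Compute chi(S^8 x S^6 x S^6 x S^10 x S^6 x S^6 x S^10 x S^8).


chi is multiplicative: chi(X x Y) = chi(X) chi(Y).
Each even-dim sphere has chi = 2. There are 8 factors.
chi = 2^8 = 256

256


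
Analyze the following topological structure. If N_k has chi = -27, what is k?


chi = 2 - k for closed non-orientable surfaces with k crosscaps.
-27 = 2 - k
k = 2 - (-27) = 29

29


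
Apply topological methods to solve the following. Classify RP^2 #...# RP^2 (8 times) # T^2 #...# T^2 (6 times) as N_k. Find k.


Since a >= 1, the sum is non-orientable; each T^2 can be replaced by RP^2 # RP^2 (since T^2#RP^2 = 3RP^2).
Total crosscaps k = 8 + 2*6 = 20.
Check via chi: chi = 8*1 + 6*0 - (8+6-1)*2 = -18 = 2 - k = -18. Consistent.

20


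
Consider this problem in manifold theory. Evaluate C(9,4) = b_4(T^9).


By the Kunneth formula, b_k(T^n) = C(n,k).
b_4(T^9) = C(9,4).
C(9,4) = 9!/(4!*5!) = 126

126


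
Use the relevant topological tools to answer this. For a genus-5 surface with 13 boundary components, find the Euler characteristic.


For a compact orientable surface with genus g and b boundary components: chi = 2 - 2g - b.
chi = 2 - 2*5 - 13 = 2 - 10 - 13 = -21

-21


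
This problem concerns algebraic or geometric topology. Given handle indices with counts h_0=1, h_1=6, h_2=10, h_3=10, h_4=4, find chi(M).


Handles of index k contribute (-1)^k to chi (same as CW cells).
chi = (1) + (-6) + (10) + (-10) + (4) = -1

-1


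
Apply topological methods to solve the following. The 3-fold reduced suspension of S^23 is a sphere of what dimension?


Each suspension raises dimension by 1: Sigma S^n = S^{n+1}.
Sigma^3 S^23 = S^{23+3} = S^26

26


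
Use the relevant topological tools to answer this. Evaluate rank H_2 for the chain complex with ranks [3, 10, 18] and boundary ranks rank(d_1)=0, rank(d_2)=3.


rank H_k = rank(ker d_k) - rank(im d_{k+1}).
rank(ker d_2) = rank(C_2) - rank(d_2) = 18 - 3 = 15.
rank(im d_{2+1}) = 0.
rank H_2 = 15 - 0 = 15

15


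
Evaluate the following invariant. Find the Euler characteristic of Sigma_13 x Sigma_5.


chi(Sigma_13) = 2 - 2*13 = -24
chi(Sigma_5) = 2 - 2*5 = -8
chi(product) = (-24) * (-8) = 192

192


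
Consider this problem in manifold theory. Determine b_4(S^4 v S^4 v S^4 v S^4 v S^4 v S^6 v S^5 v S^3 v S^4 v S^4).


For a wedge of spheres, H_k (k>0) is free on one generator per sphere of dimension k.
Spheres of dimension 4: count = 7.
b_4 = 7

7


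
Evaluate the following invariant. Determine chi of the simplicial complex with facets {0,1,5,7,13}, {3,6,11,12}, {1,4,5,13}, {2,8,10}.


Enumerate all faces; f-vector: f_0=13, f_1=22, f_2=18, f_3=7, f_4=1.
chi = sum (-1)^k f_k = 3

3


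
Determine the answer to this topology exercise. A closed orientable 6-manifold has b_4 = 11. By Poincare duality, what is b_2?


Poincare duality for closed orientable n-manifolds: b_k = b_{n-k}.
Here n = 6, so b_2 = b_4 = 11

11


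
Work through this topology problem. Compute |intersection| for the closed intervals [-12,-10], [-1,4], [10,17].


Intersection = [max(a_i), min(b_i)] = [10, -10].
Since 10 > -10, the intersection is empty.
Length = 0

0


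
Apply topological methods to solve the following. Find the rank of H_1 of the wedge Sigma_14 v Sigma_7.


For a wedge: H_1(A v B) = H_1(A) + H_1(B).
b_1(Sigma_14) = 28, b_1(Sigma_7) = 14.
b_1 = 28 + 14 = 42

42


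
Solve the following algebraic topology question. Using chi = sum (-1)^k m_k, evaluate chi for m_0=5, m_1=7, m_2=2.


Morse theory: chi(M) = sum_k (-1)^k m_k where m_k = #(index-k critical points).
= (5) + (-7) + (2) = 0

0


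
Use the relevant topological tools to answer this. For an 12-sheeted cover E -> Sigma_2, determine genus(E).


For an n-sheeted cover: chi(E) = n * chi(B).
chi(Sigma_2) = 2 - 2*2 = -2.
chi(E) = 12 * (-2) = -24.
genus(E) = (2 - chi(E))/2 = (2 - (-24))/2 = 26/2 = 13

13


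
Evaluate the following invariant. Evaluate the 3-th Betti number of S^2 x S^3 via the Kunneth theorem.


Each S^d has Poincare polynomial 1 + t^d.
The product S^2 x S^3 has Poincare polynomial prod(1+t^d_i).
Expanding: b_0=1, b_2=1, b_3=1, b_5=1.
b_3 = 1

1


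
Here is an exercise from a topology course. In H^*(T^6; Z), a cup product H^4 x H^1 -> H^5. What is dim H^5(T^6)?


Cup product: H^p x H^q -> H^{p+q}; here p+q = 4+1 = 5.
rank H^k(T^n) = C(n,k).
C(6,5) = 6

6


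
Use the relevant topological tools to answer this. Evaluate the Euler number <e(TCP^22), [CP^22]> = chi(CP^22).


For any closed oriented manifold, <e(TM),[M]> = chi(M).
chi(CP^22) = 22+1 = 23

23


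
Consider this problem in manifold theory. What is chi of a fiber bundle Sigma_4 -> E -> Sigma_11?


For a fiber bundle F -> E -> B (with CW structure): chi(E) = chi(B) * chi(F).
chi(Sigma_11) = -20, chi(Sigma_4) = -6.
chi(E) = (-20) * (-6) = 120

120


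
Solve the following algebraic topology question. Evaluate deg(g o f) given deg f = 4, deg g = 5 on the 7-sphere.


Degree is multiplicative under composition: deg(g o f) = deg(g) * deg(f).
= 5 * 4 = 20

20


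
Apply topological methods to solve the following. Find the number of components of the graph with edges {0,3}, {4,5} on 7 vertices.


Run DFS/union-find over 7 vertices.
V = 7, E = 2.
Number of components = 5

5


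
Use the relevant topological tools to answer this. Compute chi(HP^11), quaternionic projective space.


HP^11 has one cell in each dimension 0, 4, ..., 4*11 (11+1 cells, all even-dim).
chi = 11 + 1 = 12

12


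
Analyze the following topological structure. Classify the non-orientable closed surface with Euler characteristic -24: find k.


chi = 2 - k for closed non-orientable surfaces with k crosscaps.
-24 = 2 - k
k = 2 - (-24) = 26

26


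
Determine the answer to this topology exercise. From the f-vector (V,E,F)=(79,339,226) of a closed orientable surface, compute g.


chi = V - E + F = 79 - 339 + 226 = -34
For orientable closed surface: chi = 2 - 2g, so g = (2 - chi)/2.
g = (2 - (-34)) / 2 = 36 / 2 = 18

18


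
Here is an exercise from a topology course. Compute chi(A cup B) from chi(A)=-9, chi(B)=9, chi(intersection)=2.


chi(A cup B) = chi(A) + chi(B) - chi(A cap B)
= -9 + (9) - (2)
= -2

-2


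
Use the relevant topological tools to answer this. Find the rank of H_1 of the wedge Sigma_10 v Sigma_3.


For a wedge: H_1(A v B) = H_1(A) + H_1(B).
b_1(Sigma_10) = 20, b_1(Sigma_3) = 6.
b_1 = 20 + 6 = 26

26


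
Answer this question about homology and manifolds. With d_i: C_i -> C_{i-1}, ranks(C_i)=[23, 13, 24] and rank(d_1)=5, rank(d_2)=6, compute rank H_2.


rank H_k = rank(ker d_k) - rank(im d_{k+1}).
rank(ker d_2) = rank(C_2) - rank(d_2) = 24 - 6 = 18.
rank(im d_{2+1}) = 0.
rank H_2 = 18 - 0 = 18

18


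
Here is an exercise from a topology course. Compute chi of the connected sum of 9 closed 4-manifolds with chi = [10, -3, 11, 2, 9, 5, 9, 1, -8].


For n-manifolds: chi(A#B) = chi(A) + chi(B) - chi(S^4).
chi(S^4) = 1 + (-1)^4 = 2.
chi(#) = (sum chi_i) - (9-1)*chi(S^4) = 36 - 8*2 = 20

20


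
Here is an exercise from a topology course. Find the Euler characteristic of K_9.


K_9: V = 9, E = C(9,2) = 36.
chi = V - E = 9 - 36 = -27

-27


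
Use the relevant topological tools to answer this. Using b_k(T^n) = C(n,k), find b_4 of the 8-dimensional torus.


By the Kunneth formula, b_k(T^n) = C(n,k).
b_4(T^8) = C(8,4).
C(8,4) = 8!/(4!*4!) = 70

70


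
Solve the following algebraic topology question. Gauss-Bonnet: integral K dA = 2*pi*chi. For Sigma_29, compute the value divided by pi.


Gauss-Bonnet: integral K dA = 2*pi*chi(M).
chi(Sigma_29) = 2 - 2*29 = -56.
(integral K dA)/pi = 2*chi = 2*(-56) = -112

-112


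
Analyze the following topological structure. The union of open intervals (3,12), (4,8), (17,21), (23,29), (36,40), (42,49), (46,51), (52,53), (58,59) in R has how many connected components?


Sort and merge overlapping open intervals.
Merged: (3,12), (17,21), (23,29), (36,40), (42,51), (52,53), (58,59).
Number of components = 7

7


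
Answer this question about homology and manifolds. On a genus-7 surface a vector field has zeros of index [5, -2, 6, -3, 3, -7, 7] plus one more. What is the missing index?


Poincare-Hopf: sum of indices = chi(M).
chi(Sigma_7) = 2 - 2*7 = -12.
Sum of known indices = 9.
x = chi - (sum known) = -12 - (9) = -21

-21


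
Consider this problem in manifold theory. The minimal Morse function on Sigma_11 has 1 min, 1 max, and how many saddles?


A perfect Morse function has m_k = b_k.
For Sigma_11: b_0=1, b_1=2g=22, b_2=1.
Saddles m_1 = 2g = 22

22


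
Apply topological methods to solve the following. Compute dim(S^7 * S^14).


Join of spheres: S^m * S^n = S^{m+n+1}.
dim = 7 + 14 + 1 = 22

22


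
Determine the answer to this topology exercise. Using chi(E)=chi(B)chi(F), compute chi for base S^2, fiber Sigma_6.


chi(S^2) = 2 (n even), chi(Sigma_6) = 2 - 2*6 = -10.
chi(E) = 2 * (-10) = -20

-20


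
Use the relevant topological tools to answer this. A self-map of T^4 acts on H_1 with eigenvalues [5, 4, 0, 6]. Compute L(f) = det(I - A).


For a torus self-map: L(f) = det(I - A) where A acts on H_1.
L(f) = (1-5) * (1-4) * (1-0) * (1-6) = -4 * -3 * 1 * -5 = -60

-60


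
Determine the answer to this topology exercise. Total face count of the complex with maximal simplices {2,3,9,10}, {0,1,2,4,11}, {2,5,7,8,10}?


Each maximal simplex on m vertices has 2^m - 1 nonempty faces.
Take the union (dedupe shared faces).
Total distinct faces = 73

73


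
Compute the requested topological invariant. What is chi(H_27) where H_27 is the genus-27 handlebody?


A genus-g handlebody deformation retracts to a wedge of g circles.
chi(vee_g S^1) = 1 - g.
chi(H_27) = 1 - 27 = -26

-26


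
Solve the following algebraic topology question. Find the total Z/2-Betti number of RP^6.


H^k(RP^6; Z/2) = Z/2 for each 0 <= k <= 6.
Total dimension = 6 + 1 = 7

7


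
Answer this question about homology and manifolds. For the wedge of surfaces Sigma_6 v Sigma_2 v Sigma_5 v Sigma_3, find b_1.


For a wedge X v Y: reduced H_k(X v Y) = H_k(X) + H_k(Y).
Each Sigma_g contributes b_1 = 2g.
b_1 = 12 + 4 + 10 + 6 = 32

32


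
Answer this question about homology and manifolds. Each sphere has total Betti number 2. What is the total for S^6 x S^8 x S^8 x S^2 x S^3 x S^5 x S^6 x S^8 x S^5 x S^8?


Total Betti number is multiplicative under products.
Each S^d (d>=1) has total Betti number 2.
There are 10 sphere factors.
Total = 2^10 = 1024

1024


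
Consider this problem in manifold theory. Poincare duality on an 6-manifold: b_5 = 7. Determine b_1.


Poincare duality for closed orientable n-manifolds: b_k = b_{n-k}.
Here n = 6, so b_1 = b_5 = 7

7


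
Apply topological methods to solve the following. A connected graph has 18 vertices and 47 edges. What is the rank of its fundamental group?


For a connected graph: rank(pi_1) = b_1 = E - V + 1 = 1 - chi.
chi = V - E = 18 - 47 = -29.
rank = 1 - (-29) = 47 - 18 + 1 = 30

30


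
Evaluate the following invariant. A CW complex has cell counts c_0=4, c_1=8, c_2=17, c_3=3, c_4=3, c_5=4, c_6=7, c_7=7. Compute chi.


chi = sum_k (-1)^k c_k.
= (-1)^0*4 + (-1)^1*8 + (-1)^2*17 + (-1)^3*3 + (-1)^4*3 + (-1)^5*4 + (-1)^6*7 + (-1)^7*7
= (4) + (-8) + (17) + (-3) + (3) + (-4) + (7) + (-7)
= 9

9


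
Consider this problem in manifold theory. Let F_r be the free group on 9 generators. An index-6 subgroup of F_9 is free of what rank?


Nielsen-Schreier: an index-n subgroup of F_r is free of rank 1 + n(r-1).
Equivalently: chi(cover) = n*chi(base); chi(vee_r S^1) = 1 - 9 = -8.
chi(E) = 6*(-8) = -48; rank = 1 - chi(E) = 1 - (-48) = 49.
rank = 1 + 6*(9-1) = 1 + 48 = 49

49


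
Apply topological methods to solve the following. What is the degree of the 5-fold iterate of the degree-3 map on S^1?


deg(f) = 3. Degree is multiplicative: deg(f^5) = (deg f)^5.
deg(f^5) = (3)^5 = 243

243


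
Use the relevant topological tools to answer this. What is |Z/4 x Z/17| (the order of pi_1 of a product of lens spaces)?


pi_1(X x Y) = pi_1(X) x pi_1(Y).
pi_1(L(4,1)) = Z/4, pi_1(L(17,1)) = Z/17.
|Z/4 x Z/17| = 4 * 17 = 68

68


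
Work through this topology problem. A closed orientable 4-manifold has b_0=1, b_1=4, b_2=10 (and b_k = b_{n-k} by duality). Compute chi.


By Poincare duality b_k = b_{4-k}, so full Betti numbers: b_0=1, b_1=4, b_2=10, b_3=4, b_4=1.
chi = sum (-1)^k b_k = 4

4


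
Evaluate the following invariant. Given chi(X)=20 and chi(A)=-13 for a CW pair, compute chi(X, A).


Relative Euler characteristic: chi(X, A) = chi(X) - chi(A).
= 20 - (-13) = 33

33


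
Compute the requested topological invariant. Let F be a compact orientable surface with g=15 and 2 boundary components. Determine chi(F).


For a compact orientable surface with genus g and b boundary components: chi = 2 - 2g - b.
chi = 2 - 2*15 - 2 = 2 - 30 - 2 = -30

-30


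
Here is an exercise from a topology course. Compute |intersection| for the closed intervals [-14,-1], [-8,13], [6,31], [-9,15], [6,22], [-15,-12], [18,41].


Intersection = [max(a_i), min(b_i)] = [18, -12].
Since 18 > -12, the intersection is empty.
Length = 0

0


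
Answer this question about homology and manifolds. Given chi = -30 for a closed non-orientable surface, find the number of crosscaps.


chi = 2 - k for closed non-orientable surfaces with k crosscaps.
-30 = 2 - k
k = 2 - (-30) = 32

32


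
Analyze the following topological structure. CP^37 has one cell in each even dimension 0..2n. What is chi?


CP^37 has one cell in each even dimension 0, 2, ..., 2*37 (37+1 cells total).
All cells are even-dimensional, so chi = number of cells.
chi = 37 + 1 = 38

38


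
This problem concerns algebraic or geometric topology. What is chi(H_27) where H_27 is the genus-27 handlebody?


A genus-g handlebody deformation retracts to a wedge of g circles.
chi(vee_g S^1) = 1 - g.
chi(H_27) = 1 - 27 = -26

-26


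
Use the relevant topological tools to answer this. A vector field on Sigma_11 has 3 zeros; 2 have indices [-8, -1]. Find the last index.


Poincare-Hopf: sum of indices = chi(M).
chi(Sigma_11) = 2 - 2*11 = -20.
Sum of known indices = -9.
x = chi - (sum known) = -20 - (-9) = -11

-11


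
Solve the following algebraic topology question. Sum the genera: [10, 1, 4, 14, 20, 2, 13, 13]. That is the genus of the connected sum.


Genus is additive under connected sum of orientable surfaces.
g = 10 + 1 + 4 + 14 + 20 + 2 + 13 + 13 = 77

77


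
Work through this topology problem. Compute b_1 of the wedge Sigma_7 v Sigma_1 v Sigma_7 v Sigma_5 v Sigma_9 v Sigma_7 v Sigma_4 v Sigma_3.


For a wedge X v Y: reduced H_k(X v Y) = H_k(X) + H_k(Y).
Each Sigma_g contributes b_1 = 2g.
b_1 = 14 + 2 + 14 + 10 + 18 + 14 + 8 + 6 = 86

86


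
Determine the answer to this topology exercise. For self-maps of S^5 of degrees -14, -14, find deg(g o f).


Degree is multiplicative under composition: deg(g o f) = deg(g) * deg(f).
= -14 * -14 = 196

196


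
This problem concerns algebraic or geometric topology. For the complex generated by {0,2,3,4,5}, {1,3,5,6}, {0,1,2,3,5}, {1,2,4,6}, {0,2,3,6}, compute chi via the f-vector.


Enumerate all faces; f-vector: f_0=7, f_1=21, f_2=26, f_3=12, f_4=2.
chi = sum (-1)^k f_k = 2

2


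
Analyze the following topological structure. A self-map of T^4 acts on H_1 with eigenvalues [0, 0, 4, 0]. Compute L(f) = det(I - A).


For a torus self-map: L(f) = det(I - A) where A acts on H_1.
L(f) = (1-0) * (1-0) * (1-4) * (1-0) = 1 * 1 * -3 * 1 = -3

-3


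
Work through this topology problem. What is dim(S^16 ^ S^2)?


S^m ^ S^n = S^{m+n}.
k = 16 + 2 = 18

18


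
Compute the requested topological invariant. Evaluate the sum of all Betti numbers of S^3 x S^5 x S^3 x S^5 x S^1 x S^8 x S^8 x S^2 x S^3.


Total Betti number is multiplicative under products.
Each S^d (d>=1) has total Betti number 2.
There are 9 sphere factors.
Total = 2^9 = 512

512


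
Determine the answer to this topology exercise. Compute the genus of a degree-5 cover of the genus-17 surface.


For an n-sheeted cover: chi(E) = n * chi(B).
chi(Sigma_17) = 2 - 2*17 = -32.
chi(E) = 5 * (-32) = -160.
genus(E) = (2 - chi(E))/2 = (2 - (-160))/2 = 162/2 = 81

81


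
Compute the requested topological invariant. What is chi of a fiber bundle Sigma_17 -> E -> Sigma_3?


For a fiber bundle F -> E -> B (with CW structure): chi(E) = chi(B) * chi(F).
chi(Sigma_3) = -4, chi(Sigma_17) = -32.
chi(E) = (-4) * (-32) = 128

128


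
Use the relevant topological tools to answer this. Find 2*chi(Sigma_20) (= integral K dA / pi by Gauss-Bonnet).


Gauss-Bonnet: integral K dA = 2*pi*chi(M).
chi(Sigma_20) = 2 - 2*20 = -38.
(integral K dA)/pi = 2*chi = 2*(-38) = -76

-76


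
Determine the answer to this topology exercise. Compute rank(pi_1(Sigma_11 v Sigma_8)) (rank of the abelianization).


For a wedge: H_1(A v B) = H_1(A) + H_1(B).
b_1(Sigma_11) = 22, b_1(Sigma_8) = 16.
b_1 = 22 + 16 = 38

38


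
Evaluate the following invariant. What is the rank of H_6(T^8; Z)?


By the Kunneth formula, b_k(T^n) = C(n,k).
b_6(T^8) = C(8,6).
C(8,6) = 8!/(6!*2!) = 28

28


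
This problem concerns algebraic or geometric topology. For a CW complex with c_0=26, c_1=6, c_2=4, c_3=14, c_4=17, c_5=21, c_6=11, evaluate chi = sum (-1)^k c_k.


chi = sum_k (-1)^k c_k.
= (-1)^0*26 + (-1)^1*6 + (-1)^2*4 + (-1)^3*14 + (-1)^4*17 + (-1)^5*21 + (-1)^6*11
= (26) + (-6) + (4) + (-14) + (17) + (-21) + (11)
= 17

17


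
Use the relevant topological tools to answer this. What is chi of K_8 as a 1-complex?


K_8: V = 8, E = C(8,2) = 28.
chi = V - E = 8 - 28 = -20

-20


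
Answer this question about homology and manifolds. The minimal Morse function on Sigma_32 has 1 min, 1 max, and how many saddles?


A perfect Morse function has m_k = b_k.
For Sigma_32: b_0=1, b_1=2g=64, b_2=1.
Saddles m_1 = 2g = 64

64


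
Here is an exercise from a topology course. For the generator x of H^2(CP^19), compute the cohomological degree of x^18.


|x| = 2 in H^*(CP^n).
|x^18| = 18 * |x| = 18 * 2 = 36

36


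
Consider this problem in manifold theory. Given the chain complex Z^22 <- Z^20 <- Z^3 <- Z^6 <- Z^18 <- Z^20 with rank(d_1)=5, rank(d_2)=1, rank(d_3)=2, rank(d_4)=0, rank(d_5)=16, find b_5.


rank H_k = rank(ker d_k) - rank(im d_{k+1}).
rank(ker d_5) = rank(C_5) - rank(d_5) = 20 - 16 = 4.
rank(im d_{5+1}) = 0.
rank H_5 = 4 - 0 = 4

4


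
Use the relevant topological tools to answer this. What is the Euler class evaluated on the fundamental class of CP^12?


For any closed oriented manifold, <e(TM),[M]> = chi(M).
chi(CP^12) = 12+1 = 13

13


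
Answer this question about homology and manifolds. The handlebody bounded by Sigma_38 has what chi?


A genus-g handlebody deformation retracts to a wedge of g circles.
chi(vee_g S^1) = 1 - g.
chi(H_38) = 1 - 38 = -37

-37


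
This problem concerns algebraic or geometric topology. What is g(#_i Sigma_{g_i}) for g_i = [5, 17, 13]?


Genus is additive under connected sum of orientable surfaces.
g = 5 + 17 + 13 = 35

35


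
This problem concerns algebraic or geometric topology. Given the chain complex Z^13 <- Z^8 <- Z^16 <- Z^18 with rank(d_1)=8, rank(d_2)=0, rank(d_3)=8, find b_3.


rank H_k = rank(ker d_k) - rank(im d_{k+1}).
rank(ker d_3) = rank(C_3) - rank(d_3) = 18 - 8 = 10.
rank(im d_{3+1}) = 0.
rank H_3 = 10 - 0 = 10

10


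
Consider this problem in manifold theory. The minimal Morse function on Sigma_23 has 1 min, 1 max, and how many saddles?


A perfect Morse function has m_k = b_k.
For Sigma_23: b_0=1, b_1=2g=46, b_2=1.
Saddles m_1 = 2g = 46

46


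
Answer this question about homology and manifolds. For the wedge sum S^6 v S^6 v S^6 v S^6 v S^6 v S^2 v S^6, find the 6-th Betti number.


For a wedge of spheres, H_k (k>0) is free on one generator per sphere of dimension k.
Spheres of dimension 6: count = 6.
b_6 = 6

6


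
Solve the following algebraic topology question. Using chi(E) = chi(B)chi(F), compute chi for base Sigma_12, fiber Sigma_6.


For a fiber bundle F -> E -> B (with CW structure): chi(E) = chi(B) * chi(F).
chi(Sigma_12) = -22, chi(Sigma_6) = -10.
chi(E) = (-22) * (-10) = 220

220


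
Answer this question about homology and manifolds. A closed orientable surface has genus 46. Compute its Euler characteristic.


For a closed orientable surface of genus g: chi = 2 - 2g.
Here g = 46.
chi = 2 - 2*46 = 2 - 92 = -90

-90


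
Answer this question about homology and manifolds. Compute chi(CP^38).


CP^38 has one cell in each even dimension 0, 2, ..., 2*38 (38+1 cells total).
All cells are even-dimensional, so chi = number of cells.
chi = 38 + 1 = 39

39


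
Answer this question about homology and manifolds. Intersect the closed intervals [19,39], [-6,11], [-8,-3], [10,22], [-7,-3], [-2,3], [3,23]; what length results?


Intersection = [max(a_i), min(b_i)] = [19, -3].
Since 19 > -3, the intersection is empty.
Length = 0

0


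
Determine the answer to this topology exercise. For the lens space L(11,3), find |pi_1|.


pi_1(L(p,q)) = Z/pZ for any q coprime to p.
|pi_1(L(11,3))| = 11

11


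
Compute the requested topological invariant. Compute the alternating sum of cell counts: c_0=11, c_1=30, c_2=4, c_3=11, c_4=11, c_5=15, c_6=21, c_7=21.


chi = sum_k (-1)^k c_k.
= (-1)^0*11 + (-1)^1*30 + (-1)^2*4 + (-1)^3*11 + (-1)^4*11 + (-1)^5*15 + (-1)^6*21 + (-1)^7*21
= (11) + (-30) + (4) + (-11) + (11) + (-15) + (21) + (-21)
= -30

-30


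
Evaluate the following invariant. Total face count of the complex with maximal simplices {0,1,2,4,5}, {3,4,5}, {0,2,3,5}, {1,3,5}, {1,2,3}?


Each maximal simplex on m vertices has 2^m - 1 nonempty faces.
Take the union (dedupe shared faces).
Total distinct faces = 44

44


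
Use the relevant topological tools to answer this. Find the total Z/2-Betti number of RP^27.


H^k(RP^27; Z/2) = Z/2 for each 0 <= k <= 27.
Total dimension = 27 + 1 = 28

28


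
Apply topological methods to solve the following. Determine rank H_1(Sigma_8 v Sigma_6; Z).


For a wedge: H_1(A v B) = H_1(A) + H_1(B).
b_1(Sigma_8) = 16, b_1(Sigma_6) = 12.
b_1 = 16 + 12 = 28

28


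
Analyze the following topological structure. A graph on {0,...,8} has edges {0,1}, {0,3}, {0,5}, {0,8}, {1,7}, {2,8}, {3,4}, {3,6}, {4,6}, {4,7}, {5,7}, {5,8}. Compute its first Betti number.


b_1 = E - V + (number of components).
E = 12, V = 9, components = 1.
b_1 = 12 - 9 + 1 = 4

4


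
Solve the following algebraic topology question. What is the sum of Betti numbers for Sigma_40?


For Sigma_40: b_0 = 1, b_1 = 2g = 80, b_2 = 1.
Total = 1 + 80 + 1 = 82

82


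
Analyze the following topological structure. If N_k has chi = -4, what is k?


chi = 2 - k for closed non-orientable surfaces with k crosscaps.
-4 = 2 - k
k = 2 - (-4) = 6

6


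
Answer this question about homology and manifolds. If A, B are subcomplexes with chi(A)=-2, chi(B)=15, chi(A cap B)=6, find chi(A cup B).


chi(A cup B) = chi(A) + chi(B) - chi(A cap B)
= -2 + (15) - (6)
= 7

7


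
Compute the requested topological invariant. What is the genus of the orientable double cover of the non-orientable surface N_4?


chi(N_4) = 2 - 4 = -2.
Double cover: chi(Sigma_g) = 2 * chi(N_4) = 2*(-2) = -4.
2 - 2g = -4, so g = (2 - (-4))/2 = 6/2 = 3

3


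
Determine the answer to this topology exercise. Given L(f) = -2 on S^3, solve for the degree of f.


L(f) = 1 + (-1)^3 deg(f) on S^3.
-2 = 1 + (-1)^3 * deg(f)
(-1)^3 * deg(f) = -3
deg(f) = 3

3


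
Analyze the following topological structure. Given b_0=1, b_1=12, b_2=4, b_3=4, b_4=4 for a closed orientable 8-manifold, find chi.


By Poincare duality b_k = b_{8-k}, so full Betti numbers: b_0=1, b_1=12, b_2=4, b_3=4, b_4=4, b_5=4, b_6=4, b_7=12, b_8=1.
chi = sum (-1)^k b_k = -18

-18


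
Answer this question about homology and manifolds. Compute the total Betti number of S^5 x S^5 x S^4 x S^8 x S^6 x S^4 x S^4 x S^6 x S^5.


Total Betti number is multiplicative under products.
Each S^d (d>=1) has total Betti number 2.
There are 9 sphere factors.
Total = 2^9 = 512

512


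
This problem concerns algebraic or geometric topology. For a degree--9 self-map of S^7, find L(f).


On S^7: L(f) = tr(f_0*) + (-1)^7 tr(f_7*) = 1 + (-1)^7 * deg(f).
L(f) = 1 + (-1)^7 * -9 = 1 + 9 = 10

10


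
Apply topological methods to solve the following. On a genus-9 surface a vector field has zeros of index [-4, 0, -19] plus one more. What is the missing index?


Poincare-Hopf: sum of indices = chi(M).
chi(Sigma_9) = 2 - 2*9 = -16.
Sum of known indices = -23.
x = chi - (sum known) = -16 - (-23) = 7

7


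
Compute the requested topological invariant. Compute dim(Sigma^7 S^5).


Each suspension raises dimension by 1: Sigma S^n = S^{n+1}.
Sigma^7 S^5 = S^{5+7} = S^12

12


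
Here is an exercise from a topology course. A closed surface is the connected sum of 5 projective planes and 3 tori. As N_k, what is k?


Since a >= 1, the sum is non-orientable; each T^2 can be replaced by RP^2 # RP^2 (since T^2#RP^2 = 3RP^2).
Total crosscaps k = 5 + 2*3 = 11.
Check via chi: chi = 5*1 + 3*0 - (5+3-1)*2 = -9 = 2 - k = -9. Consistent.

11


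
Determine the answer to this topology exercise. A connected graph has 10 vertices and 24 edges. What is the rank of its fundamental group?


For a connected graph: rank(pi_1) = b_1 = E - V + 1 = 1 - chi.
chi = V - E = 10 - 24 = -14.
rank = 1 - (-14) = 24 - 10 + 1 = 15

15


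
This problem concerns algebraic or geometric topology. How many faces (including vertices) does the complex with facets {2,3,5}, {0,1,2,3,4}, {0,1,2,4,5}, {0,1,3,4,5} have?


Each maximal simplex on m vertices has 2^m - 1 nonempty faces.
Take the union (dedupe shared faces).
Total distinct faces = 56

56


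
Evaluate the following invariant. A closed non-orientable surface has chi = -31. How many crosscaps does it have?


chi = 2 - k for closed non-orientable surfaces with k crosscaps.
-31 = 2 - k
k = 2 - (-31) = 33

33


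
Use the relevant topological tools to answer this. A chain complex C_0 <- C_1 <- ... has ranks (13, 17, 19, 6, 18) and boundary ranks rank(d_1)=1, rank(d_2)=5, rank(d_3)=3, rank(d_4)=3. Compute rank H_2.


rank H_k = rank(ker d_k) - rank(im d_{k+1}).
rank(ker d_2) = rank(C_2) - rank(d_2) = 19 - 5 = 14.
rank(im d_{2+1}) = 3.
rank H_2 = 14 - 3 = 11

11


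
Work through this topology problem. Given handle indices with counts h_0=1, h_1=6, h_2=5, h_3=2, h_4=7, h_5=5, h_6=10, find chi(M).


Handles of index k contribute (-1)^k to chi (same as CW cells).
chi = (1) + (-6) + (5) + (-2) + (7) + (-5) + (10) = 10

10


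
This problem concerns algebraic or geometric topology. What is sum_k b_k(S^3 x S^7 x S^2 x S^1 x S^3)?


Total Betti number is multiplicative under products.
Each S^d (d>=1) has total Betti number 2.
There are 5 sphere factors.
Total = 2^5 = 32

32


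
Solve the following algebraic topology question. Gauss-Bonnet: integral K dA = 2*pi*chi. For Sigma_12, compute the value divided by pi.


Gauss-Bonnet: integral K dA = 2*pi*chi(M).
chi(Sigma_12) = 2 - 2*12 = -22.
(integral K dA)/pi = 2*chi = 2*(-22) = -44

-44


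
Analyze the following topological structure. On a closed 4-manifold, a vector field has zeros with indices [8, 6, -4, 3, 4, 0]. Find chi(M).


Poincare-Hopf: chi(M) = sum of indices of zeros.
chi = (8) + (6) + (-4) + (3) + (4) + (0) = 17

17


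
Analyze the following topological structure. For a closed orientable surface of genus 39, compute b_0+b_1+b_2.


For Sigma_39: b_0 = 1, b_1 = 2g = 78, b_2 = 1.
Total = 1 + 78 + 1 = 80

80


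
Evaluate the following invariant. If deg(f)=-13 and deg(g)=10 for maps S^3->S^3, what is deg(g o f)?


Degree is multiplicative under composition: deg(g o f) = deg(g) * deg(f).
= 10 * -13 = -130

-130


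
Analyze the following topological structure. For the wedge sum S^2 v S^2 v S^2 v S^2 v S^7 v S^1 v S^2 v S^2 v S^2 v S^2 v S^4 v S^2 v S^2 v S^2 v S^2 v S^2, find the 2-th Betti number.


For a wedge of spheres, H_k (k>0) is free on one generator per sphere of dimension k.
Spheres of dimension 2: count = 13.
b_2 = 13

13


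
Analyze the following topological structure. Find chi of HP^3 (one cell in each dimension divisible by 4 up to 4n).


HP^3 has one cell in each dimension 0, 4, ..., 4*3 (3+1 cells, all even-dim).
chi = 3 + 1 = 4

4


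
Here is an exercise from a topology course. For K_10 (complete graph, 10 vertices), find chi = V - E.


K_10: V = 10, E = C(10,2) = 45.
chi = V - E = 10 - 45 = -35

-35


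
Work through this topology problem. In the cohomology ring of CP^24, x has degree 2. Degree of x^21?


|x| = 2 in H^*(CP^n).
|x^21| = 21 * |x| = 21 * 2 = 42

42


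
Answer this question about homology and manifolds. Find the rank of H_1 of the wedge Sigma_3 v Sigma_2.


For a wedge: H_1(A v B) = H_1(A) + H_1(B).
b_1(Sigma_3) = 6, b_1(Sigma_2) = 4.
b_1 = 6 + 4 = 10

10


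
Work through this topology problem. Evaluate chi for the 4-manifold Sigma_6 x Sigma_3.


chi(Sigma_6) = 2 - 2*6 = -10
chi(Sigma_3) = 2 - 2*3 = -4
chi(product) = (-10) * (-4) = 40

40


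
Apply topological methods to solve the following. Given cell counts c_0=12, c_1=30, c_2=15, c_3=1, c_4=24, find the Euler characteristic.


chi = sum_k (-1)^k c_k.
= (-1)^0*12 + (-1)^1*30 + (-1)^2*15 + (-1)^3*1 + (-1)^4*24
= (12) + (-30) + (15) + (-1) + (24)
= 20

20


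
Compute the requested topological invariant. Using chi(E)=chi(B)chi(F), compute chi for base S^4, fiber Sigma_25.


chi(S^4) = 2 (n even), chi(Sigma_25) = 2 - 2*25 = -48.
chi(E) = 2 * (-48) = -96

-96


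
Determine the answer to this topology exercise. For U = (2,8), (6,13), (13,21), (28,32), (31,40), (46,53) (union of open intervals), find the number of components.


Sort and merge overlapping open intervals.
Merged: (2,13), (13,21), (28,40), (46,53).
Number of components = 4

4


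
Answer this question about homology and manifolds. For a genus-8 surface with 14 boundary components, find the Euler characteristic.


For a compact orientable surface with genus g and b boundary components: chi = 2 - 2g - b.
chi = 2 - 2*8 - 14 = 2 - 16 - 14 = -28

-28


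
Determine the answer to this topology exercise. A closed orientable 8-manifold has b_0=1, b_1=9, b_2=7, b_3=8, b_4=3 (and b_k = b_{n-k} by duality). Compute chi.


By Poincare duality b_k = b_{8-k}, so full Betti numbers: b_0=1, b_1=9, b_2=7, b_3=8, b_4=3, b_5=8, b_6=7, b_7=9, b_8=1.
chi = sum (-1)^k b_k = -15

-15


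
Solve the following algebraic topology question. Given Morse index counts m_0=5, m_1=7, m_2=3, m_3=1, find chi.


Morse theory: chi(M) = sum_k (-1)^k m_k where m_k = #(index-k critical points).
= (5) + (-7) + (3) + (-1) = 0

0


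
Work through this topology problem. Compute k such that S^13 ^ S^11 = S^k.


S^m ^ S^n = S^{m+n}.
k = 13 + 11 = 24

24


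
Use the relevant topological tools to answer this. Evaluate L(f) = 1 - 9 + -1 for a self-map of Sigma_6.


L(f) = tr(f_0*) - tr(f_1*) + tr(f_2*).
= 1 - (9) + (-1)
= -9

-9


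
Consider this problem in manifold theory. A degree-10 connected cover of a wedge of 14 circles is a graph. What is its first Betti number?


Nielsen-Schreier: an index-n subgroup of F_r is free of rank 1 + n(r-1).
Equivalently: chi(cover) = n*chi(base); chi(vee_r S^1) = 1 - 14 = -13.
chi(E) = 10*(-13) = -130; rank = 1 - chi(E) = 1 - (-130) = 131.
rank = 1 + 10*(14-1) = 1 + 130 = 131

131


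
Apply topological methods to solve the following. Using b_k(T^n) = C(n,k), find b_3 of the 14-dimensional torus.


By the Kunneth formula, b_k(T^n) = C(n,k).
b_3(T^14) = C(14,3).
C(14,3) = 14!/(3!*11!) = 364

364


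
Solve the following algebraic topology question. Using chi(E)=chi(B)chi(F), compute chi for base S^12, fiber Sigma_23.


chi(S^12) = 2 (n even), chi(Sigma_23) = 2 - 2*23 = -44.
chi(E) = 2 * (-44) = -88

-88


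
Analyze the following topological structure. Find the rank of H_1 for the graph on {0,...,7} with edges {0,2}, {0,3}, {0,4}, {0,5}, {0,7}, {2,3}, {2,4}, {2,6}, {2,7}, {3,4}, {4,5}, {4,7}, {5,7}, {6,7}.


b_1 = E - V + (number of components).
E = 14, V = 8, components = 2.
b_1 = 14 - 8 + 2 = 8

8


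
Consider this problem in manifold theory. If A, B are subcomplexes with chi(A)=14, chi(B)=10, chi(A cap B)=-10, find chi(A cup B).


chi(A cup B) = chi(A) + chi(B) - chi(A cap B)
= 14 + (10) - (-10)
= 34

34


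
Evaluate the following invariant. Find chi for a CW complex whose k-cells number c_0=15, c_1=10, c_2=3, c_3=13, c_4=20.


chi = sum_k (-1)^k c_k.
= (-1)^0*15 + (-1)^1*10 + (-1)^2*3 + (-1)^3*13 + (-1)^4*20
= (15) + (-10) + (3) + (-13) + (20)
= 15

15


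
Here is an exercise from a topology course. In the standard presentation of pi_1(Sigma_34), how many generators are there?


Standard presentation: pi_1(Sigma_g) = <a_1,b_1,...,a_g,b_g | [a_1,b_1]...[a_g,b_g] = 1>.
Number of generators = 2g = 2*34 = 68

68


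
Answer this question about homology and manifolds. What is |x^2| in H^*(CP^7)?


|x| = 2 in H^*(CP^n).
|x^2| = 2 * |x| = 2 * 2 = 4

4


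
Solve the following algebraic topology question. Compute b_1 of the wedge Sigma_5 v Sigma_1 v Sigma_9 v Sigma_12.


For a wedge X v Y: reduced H_k(X v Y) = H_k(X) + H_k(Y).
Each Sigma_g contributes b_1 = 2g.
b_1 = 10 + 2 + 18 + 24 = 54

54


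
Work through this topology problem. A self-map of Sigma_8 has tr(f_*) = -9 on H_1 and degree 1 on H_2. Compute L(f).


L(f) = tr(f_0*) - tr(f_1*) + tr(f_2*).
= 1 - (-9) + (1)
= 11

11


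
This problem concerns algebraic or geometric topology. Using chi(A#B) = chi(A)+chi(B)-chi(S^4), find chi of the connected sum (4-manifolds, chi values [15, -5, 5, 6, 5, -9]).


For n-manifolds: chi(A#B) = chi(A) + chi(B) - chi(S^4).
chi(S^4) = 1 + (-1)^4 = 2.
chi(#) = (sum chi_i) - (6-1)*chi(S^4) = 17 - 5*2 = 7

7


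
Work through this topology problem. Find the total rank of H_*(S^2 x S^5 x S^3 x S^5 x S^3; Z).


Total Betti number is multiplicative under products.
Each S^d (d>=1) has total Betti number 2.
There are 5 sphere factors.
Total = 2^5 = 32

32


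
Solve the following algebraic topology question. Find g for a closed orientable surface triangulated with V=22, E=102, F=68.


chi = V - E + F = 22 - 102 + 68 = -12
For orientable closed surface: chi = 2 - 2g, so g = (2 - chi)/2.
g = (2 - (-12)) / 2 = 14 / 2 = 7

7


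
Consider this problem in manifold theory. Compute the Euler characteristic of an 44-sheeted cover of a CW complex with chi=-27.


For a finite covering: chi(E) = (number of sheets) * chi(B).
chi(E) = 44 * (-27) = -1188

-1188


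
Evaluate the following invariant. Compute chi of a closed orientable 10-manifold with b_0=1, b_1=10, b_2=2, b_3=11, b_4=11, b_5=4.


By Poincare duality b_k = b_{10-k}, so full Betti numbers: b_0=1, b_1=10, b_2=2, b_3=11, b_4=11, b_5=4, b_6=11, b_7=11, b_8=2, b_9=10, b_10=1.
chi = sum (-1)^k b_k = -18

-18


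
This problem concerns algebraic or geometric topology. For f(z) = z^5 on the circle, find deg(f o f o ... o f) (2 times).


deg(f) = 5. Degree is multiplicative: deg(f^2) = (deg f)^2.
deg(f^2) = (5)^2 = 25

25


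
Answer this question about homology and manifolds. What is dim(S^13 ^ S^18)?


S^m ^ S^n = S^{m+n}.
k = 13 + 18 = 31

31
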